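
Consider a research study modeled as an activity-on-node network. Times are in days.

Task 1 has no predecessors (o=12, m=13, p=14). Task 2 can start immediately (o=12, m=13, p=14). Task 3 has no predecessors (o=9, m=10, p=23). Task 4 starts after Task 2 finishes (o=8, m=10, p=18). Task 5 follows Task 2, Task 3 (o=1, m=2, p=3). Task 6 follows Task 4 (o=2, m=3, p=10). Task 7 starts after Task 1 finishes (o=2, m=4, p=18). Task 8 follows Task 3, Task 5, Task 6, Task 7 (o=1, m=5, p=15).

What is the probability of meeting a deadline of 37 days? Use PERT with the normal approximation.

te_Task 1 = (12 + 4·13 + 14)/6 = 78/6 = 13; σ²_Task 1 = ((14−12)/6)² = 0.111
te_Task 2 = (12 + 4·13 + 14)/6 = 78/6 = 13; σ²_Task 2 = ((14−12)/6)² = 0.111
te_Task 3 = (9 + 4·10 + 23)/6 = 72/6 = 12; σ²_Task 3 = ((23−9)/6)² = 5.444
te_Task 4 = (8 + 4·10 + 18)/6 = 66/6 = 11; σ²_Task 4 = ((18−8)/6)² = 2.778
te_Task 5 = (1 + 4·2 + 3)/6 = 12/6 = 2; σ²_Task 5 = ((3−1)/6)² = 0.111
te_Task 6 = (2 + 4·3 + 10)/6 = 24/6 = 4; σ²_Task 6 = ((10−2)/6)² = 1.778
te_Task 7 = (2 + 4·4 + 18)/6 = 36/6 = 6; σ²_Task 7 = ((18−2)/6)² = 7.111
te_Task 8 = (1 + 4·5 + 15)/6 = 36/6 = 6; σ²_Task 8 = ((15−1)/6)² = 5.444

Forward pass:
ES_Task 1 = 0; EF_Task 1 = 13
ES_Task 2 = 0; EF_Task 2 = 13
ES_Task 3 = 0; EF_Task 3 = 12
ES_Task 4 = 13; EF_Task 4 = 13+11 = 24
ES_Task 5 = max(EF_Task 2=13, EF_Task 3=12) = 13; EF_Task 5 = 13+2 = 15
ES_Task 6 = 24; EF_Task 6 = 24+4 = 28
ES_Task 7 = 13; EF_Task 7 = 13+6 = 19
ES_Task 8 = max(EF_Task 3=12, EF_Task 5=15, EF_Task 6=28, EF_Task 7=19) = 28; EF_Task 8 = 28+6 = 34
Expected project duration μ = 34 days. Critical path: Task 2 → Task 4 → Task 6 → Task 8.

Variance along critical path = 0.111 + 2.778 + 1.778 + 5.444 = 10.111; σ = √10.111 = 3.180 days.
Z = (37 − 34) / 3.180 = 0.943
P(T ≤ 37) = Φ(0.943) ≈ 0.827

0.827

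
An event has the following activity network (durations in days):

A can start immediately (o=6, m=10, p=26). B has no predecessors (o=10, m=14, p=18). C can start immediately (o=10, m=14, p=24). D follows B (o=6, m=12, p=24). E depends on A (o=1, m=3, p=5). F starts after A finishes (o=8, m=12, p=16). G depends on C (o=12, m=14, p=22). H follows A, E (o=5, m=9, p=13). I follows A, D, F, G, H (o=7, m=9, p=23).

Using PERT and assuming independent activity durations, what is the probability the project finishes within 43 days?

te_A = (6 + 4·10 + 26)/6 = 72/6 = 12; σ²_A = ((26−6)/6)² = 11.111
te_B = (10 + 4·14 + 18)/6 = 84/6 = 14; σ²_B = ((18−10)/6)² = 1.778
te_C = (10 + 4·14 + 24)/6 = 90/6 = 15; σ²_C = ((24−10)/6)² = 5.444
te_D = (6 + 4·12 + 24)/6 = 78/6 = 13; σ²_D = ((24−6)/6)² = 9.000
te_E = (1 + 4·3 + 5)/6 = 18/6 = 3; σ²_E = ((5−1)/6)² = 0.444
te_F = (8 + 4·12 + 16)/6 = 72/6 = 12; σ²_F = ((16−8)/6)² = 1.778
te_G = (12 + 4·14 + 22)/6 = 90/6 = 15; σ²_G = ((22−12)/6)² = 2.778
te_H = (5 + 4·9 + 13)/6 = 54/6 = 9; σ²_H = ((13−5)/6)² = 1.778
te_I = (7 + 4·9 + 23)/6 = 66/6 = 11; σ²_I = ((23−7)/6)² = 7.111

Forward pass:
ES_A = 0; EF_A = 12
ES_B = 0; EF_B = 14
ES_C = 0; EF_C = 15
ES_D = 14; EF_D = 14+13 = 27
ES_E = 12; EF_E = 12+3 = 15
ES_F = 12; EF_F = 12+12 = 24
ES_G = 15; EF_G = 15+15 = 30
ES_H = max(EF_A=12, EF_E=15) = 15; EF_H = 15+9 = 24
ES_I = max(EF_A=12, EF_D=27, EF_F=24, EF_G=30, EF_H=24) = 30; EF_I = 30+11 = 41
Expected project duration μ = 41 days. Critical path: C → G → I.

Variance along critical path = 5.444 + 2.778 + 7.111 = 15.333; σ = √15.333 = 3.916 days.
Z = (43 − 41) / 3.916 = 0.511
P(T ≤ 43) = Φ(0.511) ≈ 0.695

0.695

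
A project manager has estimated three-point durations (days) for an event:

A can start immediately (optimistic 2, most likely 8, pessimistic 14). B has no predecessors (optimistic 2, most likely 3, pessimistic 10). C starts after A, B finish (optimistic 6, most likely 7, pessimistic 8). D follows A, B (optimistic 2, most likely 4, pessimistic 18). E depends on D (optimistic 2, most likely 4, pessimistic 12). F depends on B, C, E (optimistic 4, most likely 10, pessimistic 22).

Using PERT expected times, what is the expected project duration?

30 days

te_A = (2 + 4·8 + 14)/6 = 48/6 = 8
te_B = (2 + 4·3 + 10)/6 = 24/6 = 4
te_C = (6 + 4·7 + 8)/6 = 42/6 = 7
te_D = (2 + 4·4 + 18)/6 = 36/6 = 6
te_E = (2 + 4·4 + 12)/6 = 30/6 = 5
te_F = (4 + 4·10 + 22)/6 = 66/6 = 11

Forward pass:
ES_A = 0; EF_A = 8
ES_B = 0; EF_B = 4
ES_C = max(EF_A=8, EF_B=4) = 8; EF_C = 8+7 = 15
ES_D = max(EF_A=8, EF_B=4) = 8; EF_D = 8+6 = 14
ES_E = 14; EF_E = 14+5 = 19
ES_F = max(EF_B=4, EF_C=15, EF_E=19) = 19; EF_F = 19+11 = 30
Expected project duration μ = 30 days. Critical path: A → D → E → F.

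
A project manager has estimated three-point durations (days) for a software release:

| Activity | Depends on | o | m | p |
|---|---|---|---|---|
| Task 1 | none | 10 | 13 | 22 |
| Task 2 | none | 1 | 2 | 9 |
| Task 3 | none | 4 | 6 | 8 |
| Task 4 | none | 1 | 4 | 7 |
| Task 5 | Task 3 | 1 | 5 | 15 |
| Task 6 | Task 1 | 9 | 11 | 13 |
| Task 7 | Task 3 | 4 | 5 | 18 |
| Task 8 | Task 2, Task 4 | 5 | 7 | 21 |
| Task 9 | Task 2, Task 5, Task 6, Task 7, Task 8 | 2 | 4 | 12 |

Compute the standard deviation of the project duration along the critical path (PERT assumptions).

2.69 days

te_Task 1 = (10 + 4·13 + 22)/6 = 84/6 = 14; σ²_Task 1 = ((22−10)/6)² = 4.000
te_Task 2 = (1 + 4·2 + 9)/6 = 18/6 = 3; σ²_Task 2 = ((9−1)/6)² = 1.778
te_Task 3 = (4 + 4·6 + 8)/6 = 36/6 = 6; σ²_Task 3 = ((8−4)/6)² = 0.444
te_Task 4 = (1 + 4·4 + 7)/6 = 24/6 = 4; σ²_Task 4 = ((7−1)/6)² = 1.000
te_Task 5 = (1 + 4·5 + 15)/6 = 36/6 = 6; σ²_Task 5 = ((15−1)/6)² = 5.444
te_Task 6 = (9 + 4·11 + 13)/6 = 66/6 = 11; σ²_Task 6 = ((13−9)/6)² = 0.444
te_Task 7 = (4 + 4·5 + 18)/6 = 42/6 = 7; σ²_Task 7 = ((18−4)/6)² = 5.444
te_Task 8 = (5 + 4·7 + 21)/6 = 54/6 = 9; σ²_Task 8 = ((21−5)/6)² = 7.111
te_Task 9 = (2 + 4·4 + 12)/6 = 30/6 = 5; σ²_Task 9 = ((12−2)/6)² = 2.778

Forward pass:
ES_Task 1 = 0; EF_Task 1 = 14
ES_Task 2 = 0; EF_Task 2 = 3
ES_Task 3 = 0; EF_Task 3 = 6
ES_Task 4 = 0; EF_Task 4 = 4
ES_Task 5 = 6; EF_Task 5 = 6+6 = 12
ES_Task 6 = 14; EF_Task 6 = 14+11 = 25
ES_Task 7 = 6; EF_Task 7 = 6+7 = 13
ES_Task 8 = max(EF_Task 2=3, EF_Task 4=4) = 4; EF_Task 8 = 4+9 = 13
ES_Task 9 = max(EF_Task 2=3, EF_Task 5=12, EF_Task 6=25, EF_Task 7=13, EF_Task 8=13) = 25; EF_Task 9 = 25+5 = 30
Expected project duration μ = 30 days. Critical path: Task 1 → Task 6 → Task 9.

Variance along critical path = 4.000 + 0.444 + 2.778 = 7.222
σ = √7.222 = 2.687 days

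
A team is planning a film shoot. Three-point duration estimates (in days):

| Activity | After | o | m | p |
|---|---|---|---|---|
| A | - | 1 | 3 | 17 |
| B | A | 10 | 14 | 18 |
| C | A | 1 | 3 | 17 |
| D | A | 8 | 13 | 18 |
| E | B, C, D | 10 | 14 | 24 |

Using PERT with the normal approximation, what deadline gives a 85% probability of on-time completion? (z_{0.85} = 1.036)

37.9 days

te_A = (1 + 4·3 + 17)/6 = 30/6 = 5; σ²_A = ((17−1)/6)² = 7.111
te_B = (10 + 4·14 + 18)/6 = 84/6 = 14; σ²_B = ((18−10)/6)² = 1.778
te_C = (1 + 4·3 + 17)/6 = 30/6 = 5; σ²_C = ((17−1)/6)² = 7.111
te_D = (8 + 4·13 + 18)/6 = 78/6 = 13; σ²_D = ((18−8)/6)² = 2.778
te_E = (10 + 4·14 + 24)/6 = 90/6 = 15; σ²_E = ((24−10)/6)² = 5.444

Forward pass:
ES_A = 0; EF_A = 5
ES_B = 5; EF_B = 5+14 = 19
ES_C = 5; EF_C = 5+5 = 10
ES_D = 5; EF_D = 5+13 = 18
ES_E = max(EF_B=19, EF_C=10, EF_D=18) = 19; EF_E = 19+15 = 34
Expected project duration μ = 34 days. Critical path: A → B → E.

Variance along critical path = 7.111 + 1.778 + 5.444 = 14.333; σ = 3.786 days.
D = μ + z·σ = 34 + 1.036·3.786 = 37.9 days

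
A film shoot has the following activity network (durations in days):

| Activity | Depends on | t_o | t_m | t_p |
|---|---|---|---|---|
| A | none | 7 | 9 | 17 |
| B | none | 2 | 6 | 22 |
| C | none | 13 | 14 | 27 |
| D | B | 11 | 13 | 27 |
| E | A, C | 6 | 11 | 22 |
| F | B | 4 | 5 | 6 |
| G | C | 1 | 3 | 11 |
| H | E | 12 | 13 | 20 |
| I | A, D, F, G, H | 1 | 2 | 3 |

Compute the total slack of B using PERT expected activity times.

te_A = (7 + 4·9 + 17)/6 = 60/6 = 10
te_B = (2 + 4·6 + 22)/6 = 48/6 = 8
te_C = (13 + 4·14 + 27)/6 = 96/6 = 16
te_D = (11 + 4·13 + 27)/6 = 90/6 = 15
te_E = (6 + 4·11 + 22)/6 = 72/6 = 12
te_F = (4 + 4·5 + 6)/6 = 30/6 = 5
te_G = (1 + 4·3 + 11)/6 = 24/6 = 4
te_H = (12 + 4·13 + 20)/6 = 84/6 = 14
te_I = (1 + 4·2 + 3)/6 = 12/6 = 2

Forward pass:
ES_A = 0; EF_A = 10
ES_B = 0; EF_B = 8
ES_C = 0; EF_C = 16
ES_D = 8; EF_D = 8+15 = 23
ES_E = max(EF_A=10, EF_C=16) = 16; EF_E = 16+12 = 28
ES_F = 8; EF_F = 8+5 = 13
ES_G = 16; EF_G = 16+4 = 20
ES_H = 28; EF_H = 28+14 = 42
ES_I = max(EF_A=10, EF_D=23, EF_F=13, EF_G=20, EF_H=42) = 42; EF_I = 42+2 = 44
Expected project duration μ = 44 days. Critical path: C → E → H → I.

Backward pass:
LF_I = 44; LS_I = 44−2 = 42
LF_H = LS_I = 42; LS_H = 42−14 = 28
LF_G = LS_I = 42; LS_G = 42−4 = 38
LF_F = LS_I = 42; LS_F = 42−5 = 37
LF_E = LS_H = 28; LS_E = 28−12 = 16
LF_D = LS_I = 42; LS_D = 42−15 = 27
LF_C = min(LS_E=16, LS_G=38) = 16; LS_C = 16−16 = 0
LF_B = min(LS_D=27, LS_F=37) = 27; LS_B = 27−8 = 19
LF_A = min(LS_E=16, LS_I=42) = 16; LS_A = 16−10 = 6
Slack_B = LS_B − ES_B = 19 − 0 = 19

19 days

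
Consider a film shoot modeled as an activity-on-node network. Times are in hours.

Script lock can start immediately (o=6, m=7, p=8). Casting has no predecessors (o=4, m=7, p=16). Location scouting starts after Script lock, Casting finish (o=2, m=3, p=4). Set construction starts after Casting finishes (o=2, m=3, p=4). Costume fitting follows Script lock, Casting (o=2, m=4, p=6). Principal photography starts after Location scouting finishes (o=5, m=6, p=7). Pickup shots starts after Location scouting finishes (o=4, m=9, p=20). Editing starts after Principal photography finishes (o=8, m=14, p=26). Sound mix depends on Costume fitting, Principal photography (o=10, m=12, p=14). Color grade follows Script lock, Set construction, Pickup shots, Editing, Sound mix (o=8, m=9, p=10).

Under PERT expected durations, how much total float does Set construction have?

te_Script lock = (6 + 4·7 + 8)/6 = 42/6 = 7
te_Casting = (4 + 4·7 + 16)/6 = 48/6 = 8
te_Location scouting = (2 + 4·3 + 4)/6 = 18/6 = 3
te_Set construction = (2 + 4·3 + 4)/6 = 18/6 = 3
te_Costume fitting = (2 + 4·4 + 6)/6 = 24/6 = 4
te_Principal photography = (5 + 4·6 + 7)/6 = 36/6 = 6
te_Pickup shots = (4 + 4·9 + 20)/6 = 60/6 = 10
te_Editing = (8 + 4·14 + 26)/6 = 90/6 = 15
te_Sound mix = (10 + 4·12 + 14)/6 = 72/6 = 12
te_Color grade = (8 + 4·9 + 10)/6 = 54/6 = 9

Forward pass:
ES_Script lock = 0; EF_Script lock = 7
ES_Casting = 0; EF_Casting = 8
ES_Location scouting = max(EF_Script lock=7, EF_Casting=8) = 8; EF_Location scouting = 8+3 = 11
ES_Set construction = 8; EF_Set construction = 8+3 = 11
ES_Costume fitting = max(EF_Script lock=7, EF_Casting=8) = 8; EF_Costume fitting = 8+4 = 12
ES_Principal photography = 11; EF_Principal photography = 11+6 = 17
ES_Pickup shots = 11; EF_Pickup shots = 11+10 = 21
ES_Editing = 17; EF_Editing = 17+15 = 32
ES_Sound mix = max(EF_Costume fitting=12, EF_Principal photography=17) = 17; EF_Sound mix = 17+12 = 29
ES_Color grade = max(EF_Script lock=7, EF_Set construction=11, EF_Pickup shots=21, EF_Editing=32, EF_Sound mix=29) = 32; EF_Color grade = 32+9 = 41
Expected project duration μ = 41 hours. Critical path: Casting → Location scouting → Principal photography → Editing → Color grade.

Backward pass:
LF_Color grade = 41; LS_Color grade = 41−9 = 32
LF_Sound mix = LS_Color grade = 32; LS_Sound mix = 32−12 = 20
LF_Editing = LS_Color grade = 32; LS_Editing = 32−15 = 17
LF_Pickup shots = LS_Color grade = 32; LS_Pickup shots = 32−10 = 22
LF_Principal photography = min(LS_Editing=17, LS_Sound mix=20) = 17; LS_Principal photography = 17−6 = 11
LF_Costume fitting = LS_Sound mix = 20; LS_Costume fitting = 20−4 = 16
LF_Set construction = LS_Color grade = 32; LS_Set construction = 32−3 = 29
LF_Location scouting = min(LS_Principal photography=11, LS_Pickup shots=22) = 11; LS_Location scouting = 11−3 = 8
LF_Casting = min(LS_Location scouting=8, LS_Set construction=29, LS_Costume fitting=16) = 8; LS_Casting = 8−8 = 0
LF_Script lock = min(LS_Location scouting=8, LS_Costume fitting=16, LS_Color grade=32) = 8; LS_Script lock = 8−7 = 1
Slack_Set construction = LS_Set construction − ES_Set construction = 29 − 8 = 21

21 hours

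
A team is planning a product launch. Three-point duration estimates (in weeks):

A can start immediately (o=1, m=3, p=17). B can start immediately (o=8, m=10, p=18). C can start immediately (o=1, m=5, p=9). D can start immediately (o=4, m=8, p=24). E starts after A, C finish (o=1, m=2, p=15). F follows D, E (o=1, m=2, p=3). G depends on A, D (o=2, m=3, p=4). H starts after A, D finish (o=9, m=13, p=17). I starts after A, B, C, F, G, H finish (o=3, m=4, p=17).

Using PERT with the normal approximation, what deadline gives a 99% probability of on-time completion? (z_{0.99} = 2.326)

39.0 weeks

te_A = (1 + 4·3 + 17)/6 = 30/6 = 5; σ²_A = ((17−1)/6)² = 7.111
te_B = (8 + 4·10 + 18)/6 = 66/6 = 11; σ²_B = ((18−8)/6)² = 2.778
te_C = (1 + 4·5 + 9)/6 = 30/6 = 5; σ²_C = ((9−1)/6)² = 1.778
te_D = (4 + 4·8 + 24)/6 = 60/6 = 10; σ²_D = ((24−4)/6)² = 11.111
te_E = (1 + 4·2 + 15)/6 = 24/6 = 4; σ²_E = ((15−1)/6)² = 5.444
te_F = (1 + 4·2 + 3)/6 = 12/6 = 2; σ²_F = ((3−1)/6)² = 0.111
te_G = (2 + 4·3 + 4)/6 = 18/6 = 3; σ²_G = ((4−2)/6)² = 0.111
te_H = (9 + 4·13 + 17)/6 = 78/6 = 13; σ²_H = ((17−9)/6)² = 1.778
te_I = (3 + 4·4 + 17)/6 = 36/6 = 6; σ²_I = ((17−3)/6)² = 5.444

Forward pass:
ES_A = 0; EF_A = 5
ES_B = 0; EF_B = 11
ES_C = 0; EF_C = 5
ES_D = 0; EF_D = 10
ES_E = max(EF_A=5, EF_C=5) = 5; EF_E = 5+4 = 9
ES_F = max(EF_D=10, EF_E=9) = 10; EF_F = 10+2 = 12
ES_G = max(EF_A=5, EF_D=10) = 10; EF_G = 10+3 = 13
ES_H = max(EF_A=5, EF_D=10) = 10; EF_H = 10+13 = 23
ES_I = max(EF_A=5, EF_B=11, EF_C=5, EF_F=12, EF_G=13, EF_H=23) = 23; EF_I = 23+6 = 29
Expected project duration μ = 29 weeks. Critical path: D → H → I.

Variance along critical path = 11.111 + 1.778 + 5.444 = 18.333; σ = 4.282 weeks.
D = μ + z·σ = 29 + 2.326·4.282 = 39.0 weeks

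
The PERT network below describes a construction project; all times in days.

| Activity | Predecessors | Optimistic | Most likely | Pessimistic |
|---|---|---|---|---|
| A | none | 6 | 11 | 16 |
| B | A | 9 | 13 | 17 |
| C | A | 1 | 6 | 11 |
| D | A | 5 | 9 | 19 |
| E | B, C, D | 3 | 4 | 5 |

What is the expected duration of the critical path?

28 days

te_A = (6 + 4·11 + 16)/6 = 66/6 = 11
te_B = (9 + 4·13 + 17)/6 = 78/6 = 13
te_C = (1 + 4·6 + 11)/6 = 36/6 = 6
te_D = (5 + 4·9 + 19)/6 = 60/6 = 10
te_E = (3 + 4·4 + 5)/6 = 24/6 = 4

Forward pass:
ES_A = 0; EF_A = 11
ES_B = 11; EF_B = 11+13 = 24
ES_C = 11; EF_C = 11+6 = 17
ES_D = 11; EF_D = 11+10 = 21
ES_E = max(EF_B=24, EF_C=17, EF_D=21) = 24; EF_E = 24+4 = 28
Expected project duration μ = 28 days. Critical path: A → B → E.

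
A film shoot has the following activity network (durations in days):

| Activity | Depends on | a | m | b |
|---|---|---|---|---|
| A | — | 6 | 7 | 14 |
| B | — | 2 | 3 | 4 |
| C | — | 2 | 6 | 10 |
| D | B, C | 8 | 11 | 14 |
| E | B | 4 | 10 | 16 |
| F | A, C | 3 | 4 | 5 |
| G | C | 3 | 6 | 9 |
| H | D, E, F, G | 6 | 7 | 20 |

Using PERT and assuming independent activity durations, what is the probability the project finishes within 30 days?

0.918

te_A = (6 + 4·7 + 14)/6 = 48/6 = 8; σ²_A = ((14−6)/6)² = 1.778
te_B = (2 + 4·3 + 4)/6 = 18/6 = 3; σ²_B = ((4−2)/6)² = 0.111
te_C = (2 + 4·6 + 10)/6 = 36/6 = 6; σ²_C = ((10−2)/6)² = 1.778
te_D = (8 + 4·11 + 14)/6 = 66/6 = 11; σ²_D = ((14−8)/6)² = 1.000
te_E = (4 + 4·10 + 16)/6 = 60/6 = 10; σ²_E = ((16−4)/6)² = 4.000
te_F = (3 + 4·4 + 5)/6 = 24/6 = 4; σ²_F = ((5−3)/6)² = 0.111
te_G = (3 + 4·6 + 9)/6 = 36/6 = 6; σ²_G = ((9−3)/6)² = 1.000
te_H = (6 + 4·7 + 20)/6 = 54/6 = 9; σ²_H = ((20−6)/6)² = 5.444

Forward pass:
ES_A = 0; EF_A = 8
ES_B = 0; EF_B = 3
ES_C = 0; EF_C = 6
ES_D = max(EF_B=3, EF_C=6) = 6; EF_D = 6+11 = 17
ES_E = 3; EF_E = 3+10 = 13
ES_F = max(EF_A=8, EF_C=6) = 8; EF_F = 8+4 = 12
ES_G = 6; EF_G = 6+6 = 12
ES_H = max(EF_D=17, EF_E=13, EF_F=12, EF_G=12) = 17; EF_H = 17+9 = 26
Expected project duration μ = 26 days. Critical path: C → D → H.

Variance along critical path = 1.778 + 1.000 + 5.444 = 8.222; σ = √8.222 = 2.867 days.
Z = (30 − 26) / 2.867 = 1.395
P(T ≤ 30) = Φ(1.395) ≈ 0.918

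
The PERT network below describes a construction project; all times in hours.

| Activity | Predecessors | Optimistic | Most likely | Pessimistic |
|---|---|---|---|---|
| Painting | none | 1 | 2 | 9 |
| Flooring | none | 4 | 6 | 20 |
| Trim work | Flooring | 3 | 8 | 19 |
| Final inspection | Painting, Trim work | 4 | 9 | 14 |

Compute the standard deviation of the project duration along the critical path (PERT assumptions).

te_Painting = (1 + 4·2 + 9)/6 = 18/6 = 3; σ²_Painting = ((9−1)/6)² = 1.778
te_Flooring = (4 + 4·6 + 20)/6 = 48/6 = 8; σ²_Flooring = ((20−4)/6)² = 7.111
te_Trim work = (3 + 4·8 + 19)/6 = 54/6 = 9; σ²_Trim work = ((19−3)/6)² = 7.111
te_Final inspection = (4 + 4·9 + 14)/6 = 54/6 = 9; σ²_Final inspection = ((14−4)/6)² = 2.778

Forward pass:
ES_Painting = 0; EF_Painting = 3
ES_Flooring = 0; EF_Flooring = 8
ES_Trim work = 8; EF_Trim work = 8+9 = 17
ES_Final inspection = max(EF_Painting=3, EF_Trim work=17) = 17; EF_Final inspection = 17+9 = 26
Expected project duration μ = 26 hours. Critical path: Flooring → Trim work → Final inspection.

Variance along critical path = 7.111 + 7.111 + 2.778 = 17.000
σ = √17.000 = 4.123 hours

4.12 hours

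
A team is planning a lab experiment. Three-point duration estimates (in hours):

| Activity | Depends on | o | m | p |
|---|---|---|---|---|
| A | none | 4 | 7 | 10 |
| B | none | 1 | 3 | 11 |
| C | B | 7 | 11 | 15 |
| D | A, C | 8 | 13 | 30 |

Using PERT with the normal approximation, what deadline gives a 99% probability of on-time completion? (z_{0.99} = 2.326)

te_A = (4 + 4·7 + 10)/6 = 42/6 = 7; σ²_A = ((10−4)/6)² = 1.000
te_B = (1 + 4·3 + 11)/6 = 24/6 = 4; σ²_B = ((11−1)/6)² = 2.778
te_C = (7 + 4·11 + 15)/6 = 66/6 = 11; σ²_C = ((15−7)/6)² = 1.778
te_D = (8 + 4·13 + 30)/6 = 90/6 = 15; σ²_D = ((30−8)/6)² = 13.444

Forward pass:
ES_A = 0; EF_A = 7
ES_B = 0; EF_B = 4
ES_C = 4; EF_C = 4+11 = 15
ES_D = max(EF_A=7, EF_C=15) = 15; EF_D = 15+15 = 30
Expected project duration μ = 30 hours. Critical path: B → C → D.

Variance along critical path = 2.778 + 1.778 + 13.444 = 18.000; σ = 4.243 hours.
D = μ + z·σ = 30 + 2.326·4.243 = 39.9 hours

39.9 hours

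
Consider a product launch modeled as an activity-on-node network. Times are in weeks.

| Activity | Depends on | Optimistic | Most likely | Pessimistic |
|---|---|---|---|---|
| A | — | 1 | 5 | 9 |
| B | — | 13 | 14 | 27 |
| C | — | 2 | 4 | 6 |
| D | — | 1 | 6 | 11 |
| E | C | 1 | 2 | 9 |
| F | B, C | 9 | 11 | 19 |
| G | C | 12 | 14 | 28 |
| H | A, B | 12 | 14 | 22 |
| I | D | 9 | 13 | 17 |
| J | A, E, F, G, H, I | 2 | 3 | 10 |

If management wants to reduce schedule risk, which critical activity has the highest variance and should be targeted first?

B

te_A = (1 + 4·5 + 9)/6 = 30/6 = 5; σ²_A = ((9−1)/6)² = 1.778
te_B = (13 + 4·14 + 27)/6 = 96/6 = 16; σ²_B = ((27−13)/6)² = 5.444
te_C = (2 + 4·4 + 6)/6 = 24/6 = 4; σ²_C = ((6−2)/6)² = 0.444
te_D = (1 + 4·6 + 11)/6 = 36/6 = 6; σ²_D = ((11−1)/6)² = 2.778
te_E = (1 + 4·2 + 9)/6 = 18/6 = 3; σ²_E = ((9−1)/6)² = 1.778
te_F = (9 + 4·11 + 19)/6 = 72/6 = 12; σ²_F = ((19−9)/6)² = 2.778
te_G = (12 + 4·14 + 28)/6 = 96/6 = 16; σ²_G = ((28−12)/6)² = 7.111
te_H = (12 + 4·14 + 22)/6 = 90/6 = 15; σ²_H = ((22−12)/6)² = 2.778
te_I = (9 + 4·13 + 17)/6 = 78/6 = 13; σ²_I = ((17−9)/6)² = 1.778
te_J = (2 + 4·3 + 10)/6 = 24/6 = 4; σ²_J = ((10−2)/6)² = 1.778

Forward pass:
ES_A = 0; EF_A = 5
ES_B = 0; EF_B = 16
ES_C = 0; EF_C = 4
ES_D = 0; EF_D = 6
ES_E = 4; EF_E = 4+3 = 7
ES_F = max(EF_B=16, EF_C=4) = 16; EF_F = 16+12 = 28
ES_G = 4; EF_G = 4+16 = 20
ES_H = max(EF_A=5, EF_B=16) = 16; EF_H = 16+15 = 31
ES_I = 6; EF_I = 6+13 = 19
ES_J = max(EF_A=5, EF_E=7, EF_F=28, EF_G=20, EF_H=31, EF_I=19) = 31; EF_J = 31+4 = 35
Expected project duration μ = 35 weeks. Critical path: B → H → J.

Variances on critical path: σ²_B=5.444, σ²_H=2.778, σ²_J=1.778.
Largest is σ²_B = 5.444.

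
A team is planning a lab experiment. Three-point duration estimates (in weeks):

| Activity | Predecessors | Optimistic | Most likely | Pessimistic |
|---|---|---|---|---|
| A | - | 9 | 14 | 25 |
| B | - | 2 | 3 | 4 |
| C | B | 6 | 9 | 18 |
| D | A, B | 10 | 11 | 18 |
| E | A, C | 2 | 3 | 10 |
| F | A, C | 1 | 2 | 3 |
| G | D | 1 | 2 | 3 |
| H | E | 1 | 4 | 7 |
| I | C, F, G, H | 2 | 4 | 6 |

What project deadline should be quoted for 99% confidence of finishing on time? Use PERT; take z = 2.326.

40.1 weeks

te_A = (9 + 4·14 + 25)/6 = 90/6 = 15; σ²_A = ((25−9)/6)² = 7.111
te_B = (2 + 4·3 + 4)/6 = 18/6 = 3; σ²_B = ((4−2)/6)² = 0.111
te_C = (6 + 4·9 + 18)/6 = 60/6 = 10; σ²_C = ((18−6)/6)² = 4.000
te_D = (10 + 4·11 + 18)/6 = 72/6 = 12; σ²_D = ((18−10)/6)² = 1.778
te_E = (2 + 4·3 + 10)/6 = 24/6 = 4; σ²_E = ((10−2)/6)² = 1.778
te_F = (1 + 4·2 + 3)/6 = 12/6 = 2; σ²_F = ((3−1)/6)² = 0.111
te_G = (1 + 4·2 + 3)/6 = 12/6 = 2; σ²_G = ((3−1)/6)² = 0.111
te_H = (1 + 4·4 + 7)/6 = 24/6 = 4; σ²_H = ((7−1)/6)² = 1.000
te_I = (2 + 4·4 + 6)/6 = 24/6 = 4; σ²_I = ((6−2)/6)² = 0.444

Forward pass:
ES_A = 0; EF_A = 15
ES_B = 0; EF_B = 3
ES_C = 3; EF_C = 3+10 = 13
ES_D = max(EF_A=15, EF_B=3) = 15; EF_D = 15+12 = 27
ES_E = max(EF_A=15, EF_C=13) = 15; EF_E = 15+4 = 19
ES_F = max(EF_A=15, EF_C=13) = 15; EF_F = 15+2 = 17
ES_G = 27; EF_G = 27+2 = 29
ES_H = 19; EF_H = 19+4 = 23
ES_I = max(EF_C=13, EF_F=17, EF_G=29, EF_H=23) = 29; EF_I = 29+4 = 33
Expected project duration μ = 33 weeks. Critical path: A → D → G → I.

Variance along critical path = 7.111 + 1.778 + 0.111 + 0.444 = 9.444; σ = 3.073 weeks.
D = μ + z·σ = 33 + 2.326·3.073 = 40.1 weeks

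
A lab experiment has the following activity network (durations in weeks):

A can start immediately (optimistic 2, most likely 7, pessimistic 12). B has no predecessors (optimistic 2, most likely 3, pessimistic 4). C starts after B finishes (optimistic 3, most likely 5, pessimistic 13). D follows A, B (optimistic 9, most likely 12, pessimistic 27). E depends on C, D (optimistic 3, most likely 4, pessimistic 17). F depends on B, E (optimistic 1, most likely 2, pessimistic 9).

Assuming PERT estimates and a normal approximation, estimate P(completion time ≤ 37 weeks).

0.946

te_A = (2 + 4·7 + 12)/6 = 42/6 = 7; σ²_A = ((12−2)/6)² = 2.778
te_B = (2 + 4·3 + 4)/6 = 18/6 = 3; σ²_B = ((4−2)/6)² = 0.111
te_C = (3 + 4·5 + 13)/6 = 36/6 = 6; σ²_C = ((13−3)/6)² = 2.778
te_D = (9 + 4·12 + 27)/6 = 84/6 = 14; σ²_D = ((27−9)/6)² = 9.000
te_E = (3 + 4·4 + 17)/6 = 36/6 = 6; σ²_E = ((17−3)/6)² = 5.444
te_F = (1 + 4·2 + 9)/6 = 18/6 = 3; σ²_F = ((9−1)/6)² = 1.778

Forward pass:
ES_A = 0; EF_A = 7
ES_B = 0; EF_B = 3
ES_C = 3; EF_C = 3+6 = 9
ES_D = max(EF_A=7, EF_B=3) = 7; EF_D = 7+14 = 21
ES_E = max(EF_C=9, EF_D=21) = 21; EF_E = 21+6 = 27
ES_F = max(EF_B=3, EF_E=27) = 27; EF_F = 27+3 = 30
Expected project duration μ = 30 weeks. Critical path: A → D → E → F.

Variance along critical path = 2.778 + 9.000 + 5.444 + 1.778 = 19.000; σ = √19.000 = 4.359 weeks.
Z = (37 − 30) / 4.359 = 1.606
P(T ≤ 37) = Φ(1.606) ≈ 0.946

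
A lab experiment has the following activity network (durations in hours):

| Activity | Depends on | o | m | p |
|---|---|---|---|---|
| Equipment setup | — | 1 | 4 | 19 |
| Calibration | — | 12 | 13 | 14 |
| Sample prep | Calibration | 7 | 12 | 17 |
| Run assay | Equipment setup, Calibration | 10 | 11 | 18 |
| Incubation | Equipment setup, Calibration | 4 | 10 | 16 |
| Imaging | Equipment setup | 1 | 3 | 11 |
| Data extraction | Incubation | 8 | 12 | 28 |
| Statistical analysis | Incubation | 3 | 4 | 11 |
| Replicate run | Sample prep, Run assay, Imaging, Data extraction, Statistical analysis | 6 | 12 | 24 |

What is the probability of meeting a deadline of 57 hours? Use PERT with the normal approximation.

te_Equipment setup = (1 + 4·4 + 19)/6 = 36/6 = 6; σ²_Equipment setup = ((19−1)/6)² = 9.000
te_Calibration = (12 + 4·13 + 14)/6 = 78/6 = 13; σ²_Calibration = ((14−12)/6)² = 0.111
te_Sample prep = (7 + 4·12 + 17)/6 = 72/6 = 12; σ²_Sample prep = ((17−7)/6)² = 2.778
te_Run assay = (10 + 4·11 + 18)/6 = 72/6 = 12; σ²_Run assay = ((18−10)/6)² = 1.778
te_Incubation = (4 + 4·10 + 16)/6 = 60/6 = 10; σ²_Incubation = ((16−4)/6)² = 4.000
te_Imaging = (1 + 4·3 + 11)/6 = 24/6 = 4; σ²_Imaging = ((11−1)/6)² = 2.778
te_Data extraction = (8 + 4·12 + 28)/6 = 84/6 = 14; σ²_Data extraction = ((28−8)/6)² = 11.111
te_Statistical analysis = (3 + 4·4 + 11)/6 = 30/6 = 5; σ²_Statistical analysis = ((11−3)/6)² = 1.778
te_Replicate run = (6 + 4·12 + 24)/6 = 78/6 = 13; σ²_Replicate run = ((24−6)/6)² = 9.000

Forward pass:
ES_Equipment setup = 0; EF_Equipment setup = 6
ES_Calibration = 0; EF_Calibration = 13
ES_Sample prep = 13; EF_Sample prep = 13+12 = 25
ES_Run assay = max(EF_Equipment setup=6, EF_Calibration=13) = 13; EF_Run assay = 13+12 = 25
ES_Incubation = max(EF_Equipment setup=6, EF_Calibration=13) = 13; EF_Incubation = 13+10 = 23
ES_Imaging = 6; EF_Imaging = 6+4 = 10
ES_Data extraction = 23; EF_Data extraction = 23+14 = 37
ES_Statistical analysis = 23; EF_Statistical analysis = 23+5 = 28
ES_Replicate run = max(EF_Sample prep=25, EF_Run assay=25, EF_Imaging=10, EF_Data extraction=37, EF_Statistical analysis=28) = 37; EF_Replicate run = 37+13 = 50
Expected project duration μ = 50 hours. Critical path: Calibration → Incubation → Data extraction → Replicate run.

Variance along critical path = 0.111 + 4.000 + 11.111 + 9.000 = 24.222; σ = √24.222 = 4.922 hours.
Z = (57 − 50) / 4.922 = 1.422
P(T ≤ 57) = Φ(1.422) ≈ 0.923

0.923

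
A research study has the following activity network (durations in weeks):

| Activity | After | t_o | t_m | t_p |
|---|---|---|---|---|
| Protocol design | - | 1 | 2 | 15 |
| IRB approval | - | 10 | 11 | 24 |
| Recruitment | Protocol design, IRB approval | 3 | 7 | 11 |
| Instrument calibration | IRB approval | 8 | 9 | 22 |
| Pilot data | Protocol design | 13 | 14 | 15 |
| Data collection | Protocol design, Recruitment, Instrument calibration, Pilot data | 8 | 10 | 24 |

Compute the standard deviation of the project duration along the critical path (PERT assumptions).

te_Protocol design = (1 + 4·2 + 15)/6 = 24/6 = 4; σ²_Protocol design = ((15−1)/6)² = 5.444
te_IRB approval = (10 + 4·11 + 24)/6 = 78/6 = 13; σ²_IRB approval = ((24−10)/6)² = 5.444
te_Recruitment = (3 + 4·7 + 11)/6 = 42/6 = 7; σ²_Recruitment = ((11−3)/6)² = 1.778
te_Instrument calibration = (8 + 4·9 + 22)/6 = 66/6 = 11; σ²_Instrument calibration = ((22−8)/6)² = 5.444
te_Pilot data = (13 + 4·14 + 15)/6 = 84/6 = 14; σ²_Pilot data = ((15−13)/6)² = 0.111
te_Data collection = (8 + 4·10 + 24)/6 = 72/6 = 12; σ²_Data collection = ((24−8)/6)² = 7.111

Forward pass:
ES_Protocol design = 0; EF_Protocol design = 4
ES_IRB approval = 0; EF_IRB approval = 13
ES_Recruitment = max(EF_Protocol design=4, EF_IRB approval=13) = 13; EF_Recruitment = 13+7 = 20
ES_Instrument calibration = 13; EF_Instrument calibration = 13+11 = 24
ES_Pilot data = 4; EF_Pilot data = 4+14 = 18
ES_Data collection = max(EF_Protocol design=4, EF_Recruitment=20, EF_Instrument calibration=24, EF_Pilot data=18) = 24; EF_Data collection = 24+12 = 36
Expected project duration μ = 36 weeks. Critical path: IRB approval → Instrument calibration → Data collection.

Variance along critical path = 5.444 + 5.444 + 7.111 = 18.000
σ = √18.000 = 4.243 weeks

4.24 weeks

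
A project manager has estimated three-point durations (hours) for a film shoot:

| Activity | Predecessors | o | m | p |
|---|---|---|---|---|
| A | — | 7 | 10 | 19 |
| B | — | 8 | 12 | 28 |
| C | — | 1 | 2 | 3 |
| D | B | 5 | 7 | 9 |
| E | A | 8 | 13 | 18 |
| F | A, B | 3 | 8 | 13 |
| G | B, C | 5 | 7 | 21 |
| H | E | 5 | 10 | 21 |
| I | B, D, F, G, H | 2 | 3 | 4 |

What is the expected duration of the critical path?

te_A = (7 + 4·10 + 19)/6 = 66/6 = 11
te_B = (8 + 4·12 + 28)/6 = 84/6 = 14
te_C = (1 + 4·2 + 3)/6 = 12/6 = 2
te_D = (5 + 4·7 + 9)/6 = 42/6 = 7
te_E = (8 + 4·13 + 18)/6 = 78/6 = 13
te_F = (3 + 4·8 + 13)/6 = 48/6 = 8
te_G = (5 + 4·7 + 21)/6 = 54/6 = 9
te_H = (5 + 4·10 + 21)/6 = 66/6 = 11
te_I = (2 + 4·3 + 4)/6 = 18/6 = 3

Forward pass:
ES_A = 0; EF_A = 11
ES_B = 0; EF_B = 14
ES_C = 0; EF_C = 2
ES_D = 14; EF_D = 14+7 = 21
ES_E = 11; EF_E = 11+13 = 24
ES_F = max(EF_A=11, EF_B=14) = 14; EF_F = 14+8 = 22
ES_G = max(EF_B=14, EF_C=2) = 14; EF_G = 14+9 = 23
ES_H = 24; EF_H = 24+11 = 35
ES_I = max(EF_B=14, EF_D=21, EF_F=22, EF_G=23, EF_H=35) = 35; EF_I = 35+3 = 38
Expected project duration μ = 38 hours. Critical path: A → E → H → I.

38 hours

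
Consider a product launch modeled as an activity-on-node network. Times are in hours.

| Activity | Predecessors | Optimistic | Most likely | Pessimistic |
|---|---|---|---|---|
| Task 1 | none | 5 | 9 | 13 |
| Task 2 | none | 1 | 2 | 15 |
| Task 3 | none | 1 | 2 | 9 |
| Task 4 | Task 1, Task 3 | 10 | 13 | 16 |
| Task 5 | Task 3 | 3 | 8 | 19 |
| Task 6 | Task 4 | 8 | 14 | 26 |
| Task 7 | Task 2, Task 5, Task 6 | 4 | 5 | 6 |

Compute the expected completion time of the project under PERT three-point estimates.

42 hours

te_Task 1 = (5 + 4·9 + 13)/6 = 54/6 = 9
te_Task 2 = (1 + 4·2 + 15)/6 = 24/6 = 4
te_Task 3 = (1 + 4·2 + 9)/6 = 18/6 = 3
te_Task 4 = (10 + 4·13 + 16)/6 = 78/6 = 13
te_Task 5 = (3 + 4·8 + 19)/6 = 54/6 = 9
te_Task 6 = (8 + 4·14 + 26)/6 = 90/6 = 15
te_Task 7 = (4 + 4·5 + 6)/6 = 30/6 = 5

Forward pass:
ES_Task 1 = 0; EF_Task 1 = 9
ES_Task 2 = 0; EF_Task 2 = 4
ES_Task 3 = 0; EF_Task 3 = 3
ES_Task 4 = max(EF_Task 1=9, EF_Task 3=3) = 9; EF_Task 4 = 9+13 = 22
ES_Task 5 = 3; EF_Task 5 = 3+9 = 12
ES_Task 6 = 22; EF_Task 6 = 22+15 = 37
ES_Task 7 = max(EF_Task 2=4, EF_Task 5=12, EF_Task 6=37) = 37; EF_Task 7 = 37+5 = 42
Expected project duration μ = 42 hours. Critical path: Task 1 → Task 4 → Task 6 → Task 7.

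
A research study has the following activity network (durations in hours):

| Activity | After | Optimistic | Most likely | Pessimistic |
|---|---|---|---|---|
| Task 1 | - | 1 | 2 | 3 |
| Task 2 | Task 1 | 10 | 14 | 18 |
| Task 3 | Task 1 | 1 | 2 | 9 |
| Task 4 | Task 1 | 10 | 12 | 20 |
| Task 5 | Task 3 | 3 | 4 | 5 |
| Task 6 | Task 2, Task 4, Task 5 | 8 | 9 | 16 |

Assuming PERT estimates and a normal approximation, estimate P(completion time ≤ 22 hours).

te_Task 1 = (1 + 4·2 + 3)/6 = 12/6 = 2; σ²_Task 1 = ((3−1)/6)² = 0.111
te_Task 2 = (10 + 4·14 + 18)/6 = 84/6 = 14; σ²_Task 2 = ((18−10)/6)² = 1.778
te_Task 3 = (1 + 4·2 + 9)/6 = 18/6 = 3; σ²_Task 3 = ((9−1)/6)² = 1.778
te_Task 4 = (10 + 4·12 + 20)/6 = 78/6 = 13; σ²_Task 4 = ((20−10)/6)² = 2.778
te_Task 5 = (3 + 4·4 + 5)/6 = 24/6 = 4; σ²_Task 5 = ((5−3)/6)² = 0.111
te_Task 6 = (8 + 4·9 + 16)/6 = 60/6 = 10; σ²_Task 6 = ((16−8)/6)² = 1.778

Forward pass:
ES_Task 1 = 0; EF_Task 1 = 2
ES_Task 2 = 2; EF_Task 2 = 2+14 = 16
ES_Task 3 = 2; EF_Task 3 = 2+3 = 5
ES_Task 4 = 2; EF_Task 4 = 2+13 = 15
ES_Task 5 = 5; EF_Task 5 = 5+4 = 9
ES_Task 6 = max(EF_Task 2=16, EF_Task 4=15, EF_Task 5=9) = 16; EF_Task 6 = 16+10 = 26
Expected project duration μ = 26 hours. Critical path: Task 1 → Task 2 → Task 6.

Variance along critical path = 0.111 + 1.778 + 1.778 = 3.667; σ = √3.667 = 1.915 hours.
Z = (22 − 26) / 1.915 = -2.089
P(T ≤ 22) = Φ(-2.089) ≈ 0.018

0.018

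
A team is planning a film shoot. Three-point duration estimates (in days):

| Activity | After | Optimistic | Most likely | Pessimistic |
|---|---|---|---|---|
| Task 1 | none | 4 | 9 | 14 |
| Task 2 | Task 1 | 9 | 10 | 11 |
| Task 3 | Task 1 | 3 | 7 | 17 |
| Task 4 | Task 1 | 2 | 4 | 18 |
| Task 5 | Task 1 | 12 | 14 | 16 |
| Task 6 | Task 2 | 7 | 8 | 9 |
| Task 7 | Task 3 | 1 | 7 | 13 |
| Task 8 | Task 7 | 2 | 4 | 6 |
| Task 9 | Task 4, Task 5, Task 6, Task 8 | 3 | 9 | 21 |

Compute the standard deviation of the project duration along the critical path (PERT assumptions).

te_Task 1 = (4 + 4·9 + 14)/6 = 54/6 = 9; σ²_Task 1 = ((14−4)/6)² = 2.778
te_Task 2 = (9 + 4·10 + 11)/6 = 60/6 = 10; σ²_Task 2 = ((11−9)/6)² = 0.111
te_Task 3 = (3 + 4·7 + 17)/6 = 48/6 = 8; σ²_Task 3 = ((17−3)/6)² = 5.444
te_Task 4 = (2 + 4·4 + 18)/6 = 36/6 = 6; σ²_Task 4 = ((18−2)/6)² = 7.111
te_Task 5 = (12 + 4·14 + 16)/6 = 84/6 = 14; σ²_Task 5 = ((16−12)/6)² = 0.444
te_Task 6 = (7 + 4·8 + 9)/6 = 48/6 = 8; σ²_Task 6 = ((9−7)/6)² = 0.111
te_Task 7 = (1 + 4·7 + 13)/6 = 42/6 = 7; σ²_Task 7 = ((13−1)/6)² = 4.000
te_Task 8 = (2 + 4·4 + 6)/6 = 24/6 = 4; σ²_Task 8 = ((6−2)/6)² = 0.444
te_Task 9 = (3 + 4·9 + 21)/6 = 60/6 = 10; σ²_Task 9 = ((21−3)/6)² = 9.000

Forward pass:
ES_Task 1 = 0; EF_Task 1 = 9
ES_Task 2 = 9; EF_Task 2 = 9+10 = 19
ES_Task 3 = 9; EF_Task 3 = 9+8 = 17
ES_Task 4 = 9; EF_Task 4 = 9+6 = 15
ES_Task 5 = 9; EF_Task 5 = 9+14 = 23
ES_Task 6 = 19; EF_Task 6 = 19+8 = 27
ES_Task 7 = 17; EF_Task 7 = 17+7 = 24
ES_Task 8 = 24; EF_Task 8 = 24+4 = 28
ES_Task 9 = max(EF_Task 4=15, EF_Task 5=23, EF_Task 6=27, EF_Task 8=28) = 28; EF_Task 9 = 28+10 = 38
Expected project duration μ = 38 days. Critical path: Task 1 → Task 3 → Task 7 → Task 8 → Task 9.

Variance along critical path = 2.778 + 5.444 + 4.000 + 0.444 + 9.000 = 21.667
σ = √21.667 = 4.655 days

4.65 days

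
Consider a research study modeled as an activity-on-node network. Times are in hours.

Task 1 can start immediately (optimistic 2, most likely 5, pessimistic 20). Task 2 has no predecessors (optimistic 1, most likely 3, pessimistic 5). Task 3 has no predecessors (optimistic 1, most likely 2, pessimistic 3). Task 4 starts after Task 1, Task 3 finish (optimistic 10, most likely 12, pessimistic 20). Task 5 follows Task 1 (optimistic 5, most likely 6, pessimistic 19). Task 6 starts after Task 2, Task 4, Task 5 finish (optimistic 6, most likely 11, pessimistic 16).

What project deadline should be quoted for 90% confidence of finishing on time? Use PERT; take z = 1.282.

35.9 hours

te_Task 1 = (2 + 4·5 + 20)/6 = 42/6 = 7; σ²_Task 1 = ((20−2)/6)² = 9.000
te_Task 2 = (1 + 4·3 + 5)/6 = 18/6 = 3; σ²_Task 2 = ((5−1)/6)² = 0.444
te_Task 3 = (1 + 4·2 + 3)/6 = 12/6 = 2; σ²_Task 3 = ((3−1)/6)² = 0.111
te_Task 4 = (10 + 4·12 + 20)/6 = 78/6 = 13; σ²_Task 4 = ((20−10)/6)² = 2.778
te_Task 5 = (5 + 4·6 + 19)/6 = 48/6 = 8; σ²_Task 5 = ((19−5)/6)² = 5.444
te_Task 6 = (6 + 4·11 + 16)/6 = 66/6 = 11; σ²_Task 6 = ((16−6)/6)² = 2.778

Forward pass:
ES_Task 1 = 0; EF_Task 1 = 7
ES_Task 2 = 0; EF_Task 2 = 3
ES_Task 3 = 0; EF_Task 3 = 2
ES_Task 4 = max(EF_Task 1=7, EF_Task 3=2) = 7; EF_Task 4 = 7+13 = 20
ES_Task 5 = 7; EF_Task 5 = 7+8 = 15
ES_Task 6 = max(EF_Task 2=3, EF_Task 4=20, EF_Task 5=15) = 20; EF_Task 6 = 20+11 = 31
Expected project duration μ = 31 hours. Critical path: Task 1 → Task 4 → Task 6.

Variance along critical path = 9.000 + 2.778 + 2.778 = 14.556; σ = 3.815 hours.
D = μ + z·σ = 31 + 1.282·3.815 = 35.9 hours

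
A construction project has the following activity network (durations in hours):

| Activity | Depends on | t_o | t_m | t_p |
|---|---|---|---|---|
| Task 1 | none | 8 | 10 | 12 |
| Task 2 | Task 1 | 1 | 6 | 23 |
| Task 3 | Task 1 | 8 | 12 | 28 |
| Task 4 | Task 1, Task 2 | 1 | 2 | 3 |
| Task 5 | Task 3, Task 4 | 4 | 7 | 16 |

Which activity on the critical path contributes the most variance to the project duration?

Task 3

te_Task 1 = (8 + 4·10 + 12)/6 = 60/6 = 10; σ²_Task 1 = ((12−8)/6)² = 0.444
te_Task 2 = (1 + 4·6 + 23)/6 = 48/6 = 8; σ²_Task 2 = ((23−1)/6)² = 13.444
te_Task 3 = (8 + 4·12 + 28)/6 = 84/6 = 14; σ²_Task 3 = ((28−8)/6)² = 11.111
te_Task 4 = (1 + 4·2 + 3)/6 = 12/6 = 2; σ²_Task 4 = ((3−1)/6)² = 0.111
te_Task 5 = (4 + 4·7 + 16)/6 = 48/6 = 8; σ²_Task 5 = ((16−4)/6)² = 4.000

Forward pass:
ES_Task 1 = 0; EF_Task 1 = 10
ES_Task 2 = 10; EF_Task 2 = 10+8 = 18
ES_Task 3 = 10; EF_Task 3 = 10+14 = 24
ES_Task 4 = max(EF_Task 1=10, EF_Task 2=18) = 18; EF_Task 4 = 18+2 = 20
ES_Task 5 = max(EF_Task 3=24, EF_Task 4=20) = 24; EF_Task 5 = 24+8 = 32
Expected project duration μ = 32 hours. Critical path: Task 1 → Task 3 → Task 5.

Variances on critical path: σ²_Task 1=0.444, σ²_Task 3=11.111, σ²_Task 5=4.000.
Largest is σ²_Task 3 = 11.111.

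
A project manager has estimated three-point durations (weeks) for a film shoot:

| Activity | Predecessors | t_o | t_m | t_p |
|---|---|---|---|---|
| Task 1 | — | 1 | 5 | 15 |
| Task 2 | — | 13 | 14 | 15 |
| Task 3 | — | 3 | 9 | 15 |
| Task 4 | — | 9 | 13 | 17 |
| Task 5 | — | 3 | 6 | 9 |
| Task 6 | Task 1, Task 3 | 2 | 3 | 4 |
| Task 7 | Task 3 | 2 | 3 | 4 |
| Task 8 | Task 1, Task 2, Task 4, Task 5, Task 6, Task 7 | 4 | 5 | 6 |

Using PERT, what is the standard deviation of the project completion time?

te_Task 1 = (1 + 4·5 + 15)/6 = 36/6 = 6; σ²_Task 1 = ((15−1)/6)² = 5.444
te_Task 2 = (13 + 4·14 + 15)/6 = 84/6 = 14; σ²_Task 2 = ((15−13)/6)² = 0.111
te_Task 3 = (3 + 4·9 + 15)/6 = 54/6 = 9; σ²_Task 3 = ((15−3)/6)² = 4.000
te_Task 4 = (9 + 4·13 + 17)/6 = 78/6 = 13; σ²_Task 4 = ((17−9)/6)² = 1.778
te_Task 5 = (3 + 4·6 + 9)/6 = 36/6 = 6; σ²_Task 5 = ((9−3)/6)² = 1.000
te_Task 6 = (2 + 4·3 + 4)/6 = 18/6 = 3; σ²_Task 6 = ((4−2)/6)² = 0.111
te_Task 7 = (2 + 4·3 + 4)/6 = 18/6 = 3; σ²_Task 7 = ((4−2)/6)² = 0.111
te_Task 8 = (4 + 4·5 + 6)/6 = 30/6 = 5; σ²_Task 8 = ((6−4)/6)² = 0.111

Forward pass:
ES_Task 1 = 0; EF_Task 1 = 6
ES_Task 2 = 0; EF_Task 2 = 14
ES_Task 3 = 0; EF_Task 3 = 9
ES_Task 4 = 0; EF_Task 4 = 13
ES_Task 5 = 0; EF_Task 5 = 6
ES_Task 6 = max(EF_Task 1=6, EF_Task 3=9) = 9; EF_Task 6 = 9+3 = 12
ES_Task 7 = 9; EF_Task 7 = 9+3 = 12
ES_Task 8 = max(EF_Task 1=6, EF_Task 2=14, EF_Task 4=13, EF_Task 5=6, EF_Task 6=12, EF_Task 7=12) = 14; EF_Task 8 = 14+5 = 19
Expected project duration μ = 19 weeks. Critical path: Task 2 → Task 8.

Variance along critical path = 0.111 + 0.111 = 0.222
σ = √0.222 = 0.471 weeks

0.47 weeks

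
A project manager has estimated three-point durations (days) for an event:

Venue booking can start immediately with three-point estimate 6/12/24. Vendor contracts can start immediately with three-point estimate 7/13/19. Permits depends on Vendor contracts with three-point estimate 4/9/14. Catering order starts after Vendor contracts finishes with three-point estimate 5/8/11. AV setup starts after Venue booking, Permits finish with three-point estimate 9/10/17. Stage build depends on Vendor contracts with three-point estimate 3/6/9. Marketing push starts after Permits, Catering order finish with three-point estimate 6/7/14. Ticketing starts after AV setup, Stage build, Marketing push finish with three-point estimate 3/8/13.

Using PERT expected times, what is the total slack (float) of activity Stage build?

te_Venue booking = (6 + 4·12 + 24)/6 = 78/6 = 13
te_Vendor contracts = (7 + 4·13 + 19)/6 = 78/6 = 13
te_Permits = (4 + 4·9 + 14)/6 = 54/6 = 9
te_Catering order = (5 + 4·8 + 11)/6 = 48/6 = 8
te_AV setup = (9 + 4·10 + 17)/6 = 66/6 = 11
te_Stage build = (3 + 4·6 + 9)/6 = 36/6 = 6
te_Marketing push = (6 + 4·7 + 14)/6 = 48/6 = 8
te_Ticketing = (3 + 4·8 + 13)/6 = 48/6 = 8

Forward pass:
ES_Venue booking = 0; EF_Venue booking = 13
ES_Vendor contracts = 0; EF_Vendor contracts = 13
ES_Permits = 13; EF_Permits = 13+9 = 22
ES_Catering order = 13; EF_Catering order = 13+8 = 21
ES_AV setup = max(EF_Venue booking=13, EF_Permits=22) = 22; EF_AV setup = 22+11 = 33
ES_Stage build = 13; EF_Stage build = 13+6 = 19
ES_Marketing push = max(EF_Permits=22, EF_Catering order=21) = 22; EF_Marketing push = 22+8 = 30
ES_Ticketing = max(EF_AV setup=33, EF_Stage build=19, EF_Marketing push=30) = 33; EF_Ticketing = 33+8 = 41
Expected project duration μ = 41 days. Critical path: Vendor contracts → Permits → AV setup → Ticketing.

Backward pass:
LF_Ticketing = 41; LS_Ticketing = 41−8 = 33
LF_Marketing push = LS_Ticketing = 33; LS_Marketing push = 33−8 = 25
LF_Stage build = LS_Ticketing = 33; LS_Stage build = 33−6 = 27
LF_AV setup = LS_Ticketing = 33; LS_AV setup = 33−11 = 22
LF_Catering order = LS_Marketing push = 25; LS_Catering order = 25−8 = 17
LF_Permits = min(LS_AV setup=22, LS_Marketing push=25) = 22; LS_Permits = 22−9 = 13
LF_Vendor contracts = min(LS_Permits=13, LS_Catering order=17, LS_Stage build=27) = 13; LS_Vendor contracts = 13−13 = 0
LF_Venue booking = LS_AV setup = 22; LS_Venue booking = 22−13 = 9
Slack_Stage build = LS_Stage build − ES_Stage build = 27 − 13 = 14

14 days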